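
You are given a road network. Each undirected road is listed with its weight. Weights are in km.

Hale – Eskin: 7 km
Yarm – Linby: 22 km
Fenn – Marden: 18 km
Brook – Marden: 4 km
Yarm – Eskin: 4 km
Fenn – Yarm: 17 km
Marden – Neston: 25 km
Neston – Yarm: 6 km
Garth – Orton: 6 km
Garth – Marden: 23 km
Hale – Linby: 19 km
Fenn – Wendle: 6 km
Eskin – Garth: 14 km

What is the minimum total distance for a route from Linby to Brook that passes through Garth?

67 km

Shortest Linby→Garth: Linby → Hale → Eskin → Garth = 40
Shortest Garth→Brook: Garth → Marden → Brook = 27
Total via Garth: 40 + 27 = 67 km.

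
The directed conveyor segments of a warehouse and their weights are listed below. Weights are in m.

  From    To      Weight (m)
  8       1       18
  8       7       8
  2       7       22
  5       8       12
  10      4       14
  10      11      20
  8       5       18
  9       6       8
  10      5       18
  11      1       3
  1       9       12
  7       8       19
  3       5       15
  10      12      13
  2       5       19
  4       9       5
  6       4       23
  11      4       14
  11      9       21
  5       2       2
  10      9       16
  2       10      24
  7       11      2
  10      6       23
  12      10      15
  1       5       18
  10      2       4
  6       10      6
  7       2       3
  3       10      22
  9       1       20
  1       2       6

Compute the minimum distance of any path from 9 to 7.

40 m

Compare a few routes:
9–1–2–7: 20+6+22 = 48
9–6–10–5–8–7: 8+6+18+12+8 = 52
9–6–10–2–7: 8+6+4+22 = 40
Cheapest is 9–6–10–2–7 at 40 m.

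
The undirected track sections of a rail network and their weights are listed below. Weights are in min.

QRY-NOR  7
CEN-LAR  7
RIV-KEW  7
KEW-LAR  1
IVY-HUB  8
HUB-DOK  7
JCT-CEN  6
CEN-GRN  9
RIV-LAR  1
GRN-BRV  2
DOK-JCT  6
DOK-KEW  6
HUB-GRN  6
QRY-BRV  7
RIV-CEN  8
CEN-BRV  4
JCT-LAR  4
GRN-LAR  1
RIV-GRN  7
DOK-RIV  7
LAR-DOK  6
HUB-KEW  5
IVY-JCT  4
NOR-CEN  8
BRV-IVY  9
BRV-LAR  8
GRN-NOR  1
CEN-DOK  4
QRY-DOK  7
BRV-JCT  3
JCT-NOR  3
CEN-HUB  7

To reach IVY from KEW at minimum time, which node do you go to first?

LAR

Enumerating some paths:
KEW → LAR → GRN → NOR → JCT → IVY: 1+1+1+3+4 = 10
KEW → LAR → JCT → IVY: 1+4+4 = 9
The minimum is 9 min via KEW → LAR → JCT → IVY.
So from KEW the first move is to LAR.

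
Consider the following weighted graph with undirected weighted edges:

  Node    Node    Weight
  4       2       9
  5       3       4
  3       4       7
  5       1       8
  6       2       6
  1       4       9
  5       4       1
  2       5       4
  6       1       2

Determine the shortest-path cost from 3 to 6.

14

Shortest distances from 3:
3: 0
5: 4  (via 3)
4: 5  (via 5)
2: 8  (via 5)
1: 12  (via 5)
6: 14  (via 2)
Shortest route: 3 → 5 → 2 → 6 = 14.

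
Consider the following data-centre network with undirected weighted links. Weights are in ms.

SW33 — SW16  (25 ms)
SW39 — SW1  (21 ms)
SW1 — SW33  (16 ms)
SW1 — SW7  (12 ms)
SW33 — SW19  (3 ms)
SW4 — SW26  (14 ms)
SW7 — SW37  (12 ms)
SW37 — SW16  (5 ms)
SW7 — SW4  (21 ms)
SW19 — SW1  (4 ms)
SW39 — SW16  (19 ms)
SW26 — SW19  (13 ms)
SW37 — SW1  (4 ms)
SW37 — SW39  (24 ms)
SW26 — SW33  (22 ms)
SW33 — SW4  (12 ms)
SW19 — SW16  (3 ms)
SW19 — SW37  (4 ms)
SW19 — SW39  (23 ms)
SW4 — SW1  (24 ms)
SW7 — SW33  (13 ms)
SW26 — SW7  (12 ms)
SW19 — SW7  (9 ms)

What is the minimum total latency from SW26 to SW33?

Shortest distances from SW26:
SW26: 0
SW7: 12  (via SW26)
SW19: 13  (via SW26)
SW4: 14  (via SW26)
SW33: 16  (via SW19)
Shortest route: SW26–SW19–SW33 = 16 ms.

16 ms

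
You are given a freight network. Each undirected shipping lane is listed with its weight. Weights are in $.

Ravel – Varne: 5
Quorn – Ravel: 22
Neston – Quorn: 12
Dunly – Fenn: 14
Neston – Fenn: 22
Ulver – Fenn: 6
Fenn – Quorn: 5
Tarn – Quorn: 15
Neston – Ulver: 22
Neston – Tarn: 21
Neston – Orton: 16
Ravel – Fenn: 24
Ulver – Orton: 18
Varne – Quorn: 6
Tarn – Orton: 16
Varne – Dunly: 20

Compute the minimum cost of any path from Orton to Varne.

Compare a few routes:
Orton → Ulver → Fenn → Quorn → Varne: 18+6+5+6 = 35
Orton → Neston → Quorn → Varne: 16+12+6 = 34
Cheapest is Orton → Neston → Quorn → Varne at $34.

$34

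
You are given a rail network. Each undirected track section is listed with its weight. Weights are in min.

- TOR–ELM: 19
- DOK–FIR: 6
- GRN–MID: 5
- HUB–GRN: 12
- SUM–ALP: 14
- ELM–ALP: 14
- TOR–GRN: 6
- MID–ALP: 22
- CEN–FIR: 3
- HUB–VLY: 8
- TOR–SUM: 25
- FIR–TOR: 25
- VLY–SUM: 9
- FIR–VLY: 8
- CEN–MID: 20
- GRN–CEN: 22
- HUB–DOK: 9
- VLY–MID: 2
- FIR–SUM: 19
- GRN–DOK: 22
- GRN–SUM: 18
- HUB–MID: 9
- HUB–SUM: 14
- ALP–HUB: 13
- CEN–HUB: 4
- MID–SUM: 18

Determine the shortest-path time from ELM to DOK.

Shortest distances from ELM:
ELM: 0
ALP: 14  (via ELM)
TOR: 19  (via ELM)
GRN: 25  (via TOR)
HUB: 27  (via ALP)
SUM: 28  (via ALP)
MID: 30  (via GRN)
CEN: 31  (via HUB)
VLY: 32  (via MID)
FIR: 34  (via CEN)
DOK: 36  (via HUB)
Shortest route: ELM → ALP → HUB → DOK = 36 min.

36 min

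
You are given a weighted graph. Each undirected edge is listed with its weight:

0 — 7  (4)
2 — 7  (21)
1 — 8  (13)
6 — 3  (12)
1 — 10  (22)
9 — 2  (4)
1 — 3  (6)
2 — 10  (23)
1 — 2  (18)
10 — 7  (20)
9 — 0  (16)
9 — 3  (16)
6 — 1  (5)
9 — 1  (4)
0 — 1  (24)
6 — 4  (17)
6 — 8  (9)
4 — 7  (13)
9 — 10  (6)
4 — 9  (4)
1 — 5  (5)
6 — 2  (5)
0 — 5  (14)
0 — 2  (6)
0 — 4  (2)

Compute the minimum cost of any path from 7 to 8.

24

Running Dijkstra from 7:
7: 0
0: 4  (via 7)
4: 6  (via 0)
2: 10  (via 0)
9: 10  (via 4)
1: 14  (via 9)
6: 15  (via 2)
10: 16  (via 9)
5: 18  (via 0)
3: 20  (via 1)
8: 24  (via 6)
Shortest route: 7–0–2–6–8 = 24.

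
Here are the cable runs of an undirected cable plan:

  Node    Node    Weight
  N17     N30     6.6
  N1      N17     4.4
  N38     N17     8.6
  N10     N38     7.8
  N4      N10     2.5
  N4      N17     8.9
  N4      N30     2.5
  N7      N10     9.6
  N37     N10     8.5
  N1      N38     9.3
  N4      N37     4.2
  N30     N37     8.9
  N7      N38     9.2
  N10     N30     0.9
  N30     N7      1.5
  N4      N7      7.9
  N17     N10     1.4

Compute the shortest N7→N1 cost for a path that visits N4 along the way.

Shortest N7→N4: N7 → N30 → N4 = 4
Best N4 to N1: N4 → N10 → N17 → N1 costing 8.3
Total via N4: 4 + 8.3 = 12.3.

12.3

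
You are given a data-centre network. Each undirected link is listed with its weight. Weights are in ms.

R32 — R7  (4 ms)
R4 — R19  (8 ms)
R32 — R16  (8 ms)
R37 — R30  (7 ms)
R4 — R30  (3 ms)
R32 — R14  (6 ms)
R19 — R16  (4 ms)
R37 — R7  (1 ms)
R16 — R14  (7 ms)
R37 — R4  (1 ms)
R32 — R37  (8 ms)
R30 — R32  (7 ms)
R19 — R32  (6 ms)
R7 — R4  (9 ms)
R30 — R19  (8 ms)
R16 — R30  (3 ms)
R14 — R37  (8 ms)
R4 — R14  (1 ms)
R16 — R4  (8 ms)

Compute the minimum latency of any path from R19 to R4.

Enumerating some paths:
R19–R16–R30–R4: 4+3+3 = 10
R19–R4: 8 = 8
The minimum is 8 ms via R19–R4.

8 ms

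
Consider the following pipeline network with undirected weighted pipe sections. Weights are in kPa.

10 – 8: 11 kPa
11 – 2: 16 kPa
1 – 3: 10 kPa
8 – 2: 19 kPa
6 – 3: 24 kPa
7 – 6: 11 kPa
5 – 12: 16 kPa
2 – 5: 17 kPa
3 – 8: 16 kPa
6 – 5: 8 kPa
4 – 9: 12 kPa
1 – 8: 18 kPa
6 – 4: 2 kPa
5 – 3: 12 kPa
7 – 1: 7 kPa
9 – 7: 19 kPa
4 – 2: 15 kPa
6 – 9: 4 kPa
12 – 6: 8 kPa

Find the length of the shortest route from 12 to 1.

26 kPa

Shortest distances from 12:
12: 0
6: 8  (via 12)
4: 10  (via 6)
9: 12  (via 6)
5: 16  (via 12)
7: 19  (via 6)
2: 25  (via 4)
1: 26  (via 7)
Shortest route: 12–6–7–1 = 26 kPa.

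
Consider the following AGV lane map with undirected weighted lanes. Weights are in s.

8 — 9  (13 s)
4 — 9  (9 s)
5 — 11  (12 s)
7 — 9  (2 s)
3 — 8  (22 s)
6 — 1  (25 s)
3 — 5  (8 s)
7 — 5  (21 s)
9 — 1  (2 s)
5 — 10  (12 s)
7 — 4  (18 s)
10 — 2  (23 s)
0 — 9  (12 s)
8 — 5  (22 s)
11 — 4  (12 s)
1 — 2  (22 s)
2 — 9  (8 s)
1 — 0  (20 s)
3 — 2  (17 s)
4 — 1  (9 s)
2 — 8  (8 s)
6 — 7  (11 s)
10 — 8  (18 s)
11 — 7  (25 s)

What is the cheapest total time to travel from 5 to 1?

Running Dijkstra from 5:
5: 0
3: 8  (via 5)
10: 12  (via 5)
11: 12  (via 5)
7: 21  (via 5)
8: 22  (via 5)
9: 23  (via 7)
4: 24  (via 11)
1: 25  (via 9)
Shortest route: 5–7–9–1 = 25 s.

25 s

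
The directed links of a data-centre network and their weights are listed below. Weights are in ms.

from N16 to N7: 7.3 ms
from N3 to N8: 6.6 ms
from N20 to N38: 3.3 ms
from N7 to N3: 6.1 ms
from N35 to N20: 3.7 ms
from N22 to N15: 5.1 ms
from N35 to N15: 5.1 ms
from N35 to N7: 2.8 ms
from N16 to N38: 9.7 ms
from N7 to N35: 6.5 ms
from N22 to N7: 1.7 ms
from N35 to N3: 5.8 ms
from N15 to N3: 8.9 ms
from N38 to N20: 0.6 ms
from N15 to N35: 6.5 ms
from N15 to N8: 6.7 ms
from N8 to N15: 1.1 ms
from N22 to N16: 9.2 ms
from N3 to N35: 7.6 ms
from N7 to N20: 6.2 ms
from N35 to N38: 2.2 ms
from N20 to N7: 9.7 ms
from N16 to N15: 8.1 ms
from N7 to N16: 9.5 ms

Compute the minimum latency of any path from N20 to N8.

22.4 ms

Enumerating some paths:
N20–N7–N3–N8: 9.7+6.1+6.6 = 22.4
N20–N7–N35–N15–N8: 9.7+6.5+5.1+6.7 = 28
The minimum is 22.4 ms via N20–N7–N3–N8.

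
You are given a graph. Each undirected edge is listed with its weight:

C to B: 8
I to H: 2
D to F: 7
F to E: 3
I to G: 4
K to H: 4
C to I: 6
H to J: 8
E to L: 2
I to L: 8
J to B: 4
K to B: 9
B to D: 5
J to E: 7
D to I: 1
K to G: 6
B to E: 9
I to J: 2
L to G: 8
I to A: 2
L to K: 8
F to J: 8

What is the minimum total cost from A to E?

11

Settle nodes by increasing distance from A:
A: 0
I: 2  (via A)
D: 3  (via I)
H: 4  (via I)
J: 4  (via I)
G: 6  (via I)
B: 8  (via D)
C: 8  (via I)
K: 8  (via H)
F: 10  (via D)
L: 10  (via I)
E: 11  (via J)
Shortest route: A–I–J–E = 11.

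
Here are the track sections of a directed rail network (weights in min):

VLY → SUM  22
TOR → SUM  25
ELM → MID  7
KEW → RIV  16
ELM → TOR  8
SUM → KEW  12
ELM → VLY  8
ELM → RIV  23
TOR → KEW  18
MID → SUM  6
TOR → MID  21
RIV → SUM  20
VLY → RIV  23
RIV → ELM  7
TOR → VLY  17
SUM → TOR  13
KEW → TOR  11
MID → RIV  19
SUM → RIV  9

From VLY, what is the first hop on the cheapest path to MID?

RIV

Candidate routes:
VLY - RIV - ELM - TOR - MID: 23+7+8+21 = 59
VLY - SUM - TOR - MID: 22+13+21 = 56
VLY - SUM - RIV - ELM - MID: 22+9+7+7 = 45
VLY - RIV - ELM - MID: 23+7+7 = 37
Cheapest is VLY - RIV - ELM - MID at 37 min.
So from VLY the first move is to RIV.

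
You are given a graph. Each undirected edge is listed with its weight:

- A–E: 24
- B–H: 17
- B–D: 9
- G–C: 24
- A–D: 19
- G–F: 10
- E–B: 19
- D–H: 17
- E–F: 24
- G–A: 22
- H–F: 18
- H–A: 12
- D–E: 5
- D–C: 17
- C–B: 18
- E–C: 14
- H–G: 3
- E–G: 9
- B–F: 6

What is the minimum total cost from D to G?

Settle nodes by increasing distance from D:
D: 0
E: 5  (via D)
B: 9  (via D)
G: 14  (via E)
Shortest route: D–E–G = 14.

14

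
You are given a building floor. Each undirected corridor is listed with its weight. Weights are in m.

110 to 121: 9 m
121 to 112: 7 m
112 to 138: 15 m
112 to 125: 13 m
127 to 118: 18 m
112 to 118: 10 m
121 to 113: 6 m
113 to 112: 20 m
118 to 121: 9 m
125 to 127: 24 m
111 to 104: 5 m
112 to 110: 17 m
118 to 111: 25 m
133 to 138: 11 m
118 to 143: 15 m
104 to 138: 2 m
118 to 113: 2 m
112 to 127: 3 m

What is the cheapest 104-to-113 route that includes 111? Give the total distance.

Shortest 104→111: 104–111 = 5
Best 111 to 113: 111–118–113 costing 27
Total via 111: 5 + 27 = 32 m.

32 m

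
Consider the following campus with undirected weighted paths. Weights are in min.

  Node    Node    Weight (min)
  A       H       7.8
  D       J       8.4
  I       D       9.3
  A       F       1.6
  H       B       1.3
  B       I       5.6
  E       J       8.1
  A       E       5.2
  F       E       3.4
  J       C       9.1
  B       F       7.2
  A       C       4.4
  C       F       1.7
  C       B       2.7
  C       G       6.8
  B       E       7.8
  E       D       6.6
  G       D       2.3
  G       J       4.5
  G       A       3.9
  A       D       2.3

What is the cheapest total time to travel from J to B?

Running Dijkstra from J:
J: 0
G: 4.5  (via J)
D: 6.8  (via G)
E: 8.1  (via J)
A: 8.4  (via G)
C: 9.1  (via J)
F: 10  (via A)
B: 11.8  (via C)
Shortest route: J–C–B = 11.8 min.

11.8 min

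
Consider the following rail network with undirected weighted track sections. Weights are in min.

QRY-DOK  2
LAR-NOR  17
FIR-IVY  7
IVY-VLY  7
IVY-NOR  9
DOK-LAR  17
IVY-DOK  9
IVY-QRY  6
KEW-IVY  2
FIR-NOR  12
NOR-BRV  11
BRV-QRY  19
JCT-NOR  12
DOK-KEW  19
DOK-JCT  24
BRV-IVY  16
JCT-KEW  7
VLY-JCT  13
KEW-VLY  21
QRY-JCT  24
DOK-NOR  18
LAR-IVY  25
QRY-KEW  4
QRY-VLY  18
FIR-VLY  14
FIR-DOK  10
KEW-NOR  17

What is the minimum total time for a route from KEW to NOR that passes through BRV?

29 min

Shortest KEW→BRV: KEW → IVY → BRV = 18
Shortest BRV→NOR: BRV → NOR = 11
Total via BRV: 18 + 11 = 29 min.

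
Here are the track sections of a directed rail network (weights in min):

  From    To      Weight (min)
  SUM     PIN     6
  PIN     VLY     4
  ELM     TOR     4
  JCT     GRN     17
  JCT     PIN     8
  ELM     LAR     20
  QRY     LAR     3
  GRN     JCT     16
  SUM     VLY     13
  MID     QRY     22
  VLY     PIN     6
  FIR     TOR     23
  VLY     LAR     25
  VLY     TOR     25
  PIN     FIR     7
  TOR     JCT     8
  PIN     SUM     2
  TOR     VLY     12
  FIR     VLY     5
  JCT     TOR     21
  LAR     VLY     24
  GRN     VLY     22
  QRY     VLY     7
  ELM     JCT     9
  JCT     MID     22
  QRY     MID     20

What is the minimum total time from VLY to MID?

Running Dijkstra from VLY:
VLY: 0
PIN: 6  (via VLY)
SUM: 8  (via PIN)
FIR: 13  (via PIN)
TOR: 25  (via VLY)
LAR: 25  (via VLY)
JCT: 33  (via TOR)
GRN: 50  (via JCT)
MID: 55  (via JCT)
Shortest route: VLY → TOR → JCT → MID = 55 min.

55 min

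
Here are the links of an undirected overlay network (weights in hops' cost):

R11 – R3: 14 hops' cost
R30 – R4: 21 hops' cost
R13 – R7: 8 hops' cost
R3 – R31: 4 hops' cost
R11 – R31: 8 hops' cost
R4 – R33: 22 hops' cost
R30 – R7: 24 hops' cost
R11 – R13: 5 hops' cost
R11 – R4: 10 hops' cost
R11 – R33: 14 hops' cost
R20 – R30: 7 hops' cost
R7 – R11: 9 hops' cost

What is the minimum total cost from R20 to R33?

50 hops' cost

Candidate routes:
R20 - R30 - R7 - R11 - R33: 7+24+9+14 = 54
R20 - R30 - R4 - R33: 7+21+22 = 50
R20 - R30 - R4 - R11 - R33: 7+21+10+14 = 52
Cheapest is R20 - R30 - R4 - R33 at 50 hops' cost.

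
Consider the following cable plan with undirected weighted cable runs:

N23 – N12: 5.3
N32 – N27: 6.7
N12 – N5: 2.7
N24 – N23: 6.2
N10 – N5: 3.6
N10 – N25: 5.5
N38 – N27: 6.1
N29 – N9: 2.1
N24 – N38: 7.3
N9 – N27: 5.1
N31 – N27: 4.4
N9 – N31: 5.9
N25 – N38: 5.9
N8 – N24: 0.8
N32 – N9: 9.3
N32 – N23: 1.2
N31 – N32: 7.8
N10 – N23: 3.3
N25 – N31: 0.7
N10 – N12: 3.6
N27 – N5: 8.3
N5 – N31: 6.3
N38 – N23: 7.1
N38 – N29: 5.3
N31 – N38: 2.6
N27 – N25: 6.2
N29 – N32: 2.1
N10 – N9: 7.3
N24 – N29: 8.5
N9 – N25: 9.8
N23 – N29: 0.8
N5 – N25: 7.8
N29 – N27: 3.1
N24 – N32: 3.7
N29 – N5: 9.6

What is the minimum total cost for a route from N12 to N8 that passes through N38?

Best N12 to N38: N12 → N23 → N29 → N38 costing 11.4
Best N38 to N8: N38 → N24 → N8 costing 8.1
Total via N38: 11.4 + 8.1 = 19.5.

19.5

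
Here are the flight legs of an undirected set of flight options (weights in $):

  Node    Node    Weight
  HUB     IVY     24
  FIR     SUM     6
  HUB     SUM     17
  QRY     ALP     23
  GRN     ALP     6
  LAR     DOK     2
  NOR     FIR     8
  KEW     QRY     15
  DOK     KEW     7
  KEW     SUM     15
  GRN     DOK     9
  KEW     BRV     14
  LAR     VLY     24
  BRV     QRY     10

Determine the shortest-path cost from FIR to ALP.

$43

Compare a few routes:
FIR–SUM–KEW–BRV–QRY–ALP: 6+15+14+10+23 = 68
FIR–SUM–KEW–QRY–ALP: 6+15+15+23 = 59
FIR–SUM–KEW–DOK–GRN–ALP: 6+15+7+9+6 = 43
Cheapest is FIR–SUM–KEW–DOK–GRN–ALP at $43.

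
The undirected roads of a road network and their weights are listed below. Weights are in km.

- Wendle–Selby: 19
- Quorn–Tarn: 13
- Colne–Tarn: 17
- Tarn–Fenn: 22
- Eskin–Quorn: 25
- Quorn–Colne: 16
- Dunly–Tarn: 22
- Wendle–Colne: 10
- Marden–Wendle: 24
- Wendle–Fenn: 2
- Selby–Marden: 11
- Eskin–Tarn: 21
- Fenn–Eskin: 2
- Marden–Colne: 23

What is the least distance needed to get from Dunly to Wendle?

46 km

Candidate routes:
Dunly–Tarn–Eskin–Fenn–Wendle: 22+21+2+2 = 47
Dunly–Tarn–Fenn–Wendle: 22+22+2 = 46
Cheapest is Dunly–Tarn–Fenn–Wendle at 46 km.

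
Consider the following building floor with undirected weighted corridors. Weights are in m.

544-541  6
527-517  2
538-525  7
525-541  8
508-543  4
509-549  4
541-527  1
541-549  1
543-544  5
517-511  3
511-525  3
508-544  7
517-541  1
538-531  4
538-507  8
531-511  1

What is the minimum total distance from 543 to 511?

15 m

Shortest distances from 543:
543: 0
508: 4  (via 543)
544: 5  (via 543)
541: 11  (via 544)
517: 12  (via 541)
549: 12  (via 541)
527: 12  (via 541)
511: 15  (via 517)
Shortest route: 543–544–541–517–511 = 15 m.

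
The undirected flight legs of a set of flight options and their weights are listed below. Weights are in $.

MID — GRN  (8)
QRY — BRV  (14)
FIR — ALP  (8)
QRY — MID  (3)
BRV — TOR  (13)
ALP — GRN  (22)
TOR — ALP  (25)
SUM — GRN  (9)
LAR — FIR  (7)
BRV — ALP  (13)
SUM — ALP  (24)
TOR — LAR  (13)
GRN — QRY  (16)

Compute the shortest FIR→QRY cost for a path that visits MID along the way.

$41

Best FIR to MID: FIR–ALP–GRN–MID costing 38
Best MID to QRY: MID–QRY costing 3
Total via MID: 38 + 3 = $41.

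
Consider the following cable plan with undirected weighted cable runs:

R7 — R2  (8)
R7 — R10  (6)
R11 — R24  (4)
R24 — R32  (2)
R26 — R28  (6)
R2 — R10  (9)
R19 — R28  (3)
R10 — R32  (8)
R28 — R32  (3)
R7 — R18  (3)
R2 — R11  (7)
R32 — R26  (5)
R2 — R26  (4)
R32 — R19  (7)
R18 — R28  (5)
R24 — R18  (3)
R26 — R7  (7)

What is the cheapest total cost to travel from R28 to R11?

9

Settle nodes by increasing distance from R28:
R28: 0
R32: 3  (via R28)
R19: 3  (via R28)
R18: 5  (via R28)
R24: 5  (via R32)
R26: 6  (via R28)
R7: 8  (via R18)
R11: 9  (via R24)
Shortest route: R28 → R32 → R24 → R11 = 9.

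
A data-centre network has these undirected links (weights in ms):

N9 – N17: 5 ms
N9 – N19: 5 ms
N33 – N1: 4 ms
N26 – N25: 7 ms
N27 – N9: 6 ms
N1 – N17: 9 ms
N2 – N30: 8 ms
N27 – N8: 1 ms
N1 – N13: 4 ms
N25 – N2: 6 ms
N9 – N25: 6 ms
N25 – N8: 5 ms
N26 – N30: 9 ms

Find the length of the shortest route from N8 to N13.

Running Dijkstra from N8:
N8: 0
N27: 1  (via N8)
N25: 5  (via N8)
N9: 7  (via N27)
N2: 11  (via N25)
N26: 12  (via N25)
N19: 12  (via N9)
N17: 12  (via N9)
N30: 19  (via N2)
N1: 21  (via N17)
N13: 25  (via N1)
Shortest route: N8 → N27 → N9 → N17 → N1 → N13 = 25 ms.

25 ms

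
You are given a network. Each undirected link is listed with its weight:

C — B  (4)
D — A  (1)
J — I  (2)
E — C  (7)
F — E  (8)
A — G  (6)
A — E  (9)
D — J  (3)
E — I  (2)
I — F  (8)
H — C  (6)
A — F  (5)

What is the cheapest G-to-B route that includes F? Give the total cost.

Best G to F: G → A → F costing 11
Best F to B: F → E → C → B costing 19
Total via F: 11 + 19 = 30.

30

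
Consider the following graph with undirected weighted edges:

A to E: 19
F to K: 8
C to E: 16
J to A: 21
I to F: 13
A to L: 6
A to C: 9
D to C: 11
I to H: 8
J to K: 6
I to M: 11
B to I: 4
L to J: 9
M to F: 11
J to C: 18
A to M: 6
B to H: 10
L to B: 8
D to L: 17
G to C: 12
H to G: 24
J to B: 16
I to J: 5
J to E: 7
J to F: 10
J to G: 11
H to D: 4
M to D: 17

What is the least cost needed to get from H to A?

24

Compare a few routes:
H → I → M → A: 8+11+6 = 25
H → D → C → A: 4+11+9 = 24
The minimum is 24 via H → D → C → A.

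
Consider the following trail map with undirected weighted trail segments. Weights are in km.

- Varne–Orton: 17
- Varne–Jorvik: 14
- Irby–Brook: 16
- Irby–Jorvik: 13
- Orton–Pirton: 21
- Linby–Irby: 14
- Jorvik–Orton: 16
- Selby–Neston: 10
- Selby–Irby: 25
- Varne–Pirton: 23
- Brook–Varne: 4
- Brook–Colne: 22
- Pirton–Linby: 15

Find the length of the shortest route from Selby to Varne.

45 km

Running Dijkstra from Selby:
Selby: 0
Neston: 10  (via Selby)
Irby: 25  (via Selby)
Jorvik: 38  (via Irby)
Linby: 39  (via Irby)
Brook: 41  (via Irby)
Varne: 45  (via Brook)
Shortest route: Selby → Irby → Brook → Varne = 45 km.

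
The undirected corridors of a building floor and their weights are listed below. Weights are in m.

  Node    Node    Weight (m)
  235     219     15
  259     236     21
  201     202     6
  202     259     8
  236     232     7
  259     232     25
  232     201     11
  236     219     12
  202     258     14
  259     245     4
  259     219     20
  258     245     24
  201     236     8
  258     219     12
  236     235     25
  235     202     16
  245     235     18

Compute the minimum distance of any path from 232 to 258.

Enumerating some paths:
232–236–201–202–258: 7+8+6+14 = 35
232–201–202–258: 11+6+14 = 31
Cheapest is 232–201–202–258 at 31 m.

31 m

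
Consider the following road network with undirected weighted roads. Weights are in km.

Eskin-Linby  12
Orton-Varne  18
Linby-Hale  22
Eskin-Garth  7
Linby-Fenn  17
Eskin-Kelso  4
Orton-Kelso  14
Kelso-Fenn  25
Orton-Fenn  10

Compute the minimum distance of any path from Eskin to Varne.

36 km

Compare a few routes:
Eskin–Linby–Fenn–Orton–Varne: 12+17+10+18 = 57
Eskin–Kelso–Orton–Varne: 4+14+18 = 36
Cheapest is Eskin–Kelso–Orton–Varne at 36 km.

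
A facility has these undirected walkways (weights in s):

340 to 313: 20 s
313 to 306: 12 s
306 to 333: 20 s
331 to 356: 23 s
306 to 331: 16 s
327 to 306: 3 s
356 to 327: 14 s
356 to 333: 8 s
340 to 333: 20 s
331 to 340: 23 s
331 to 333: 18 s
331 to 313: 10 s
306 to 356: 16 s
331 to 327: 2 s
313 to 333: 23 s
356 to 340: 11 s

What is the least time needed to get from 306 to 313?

Shortest distances from 306:
306: 0
327: 3  (via 306)
331: 5  (via 327)
313: 12  (via 306)
Shortest route: 306 → 313 = 12 s.

12 s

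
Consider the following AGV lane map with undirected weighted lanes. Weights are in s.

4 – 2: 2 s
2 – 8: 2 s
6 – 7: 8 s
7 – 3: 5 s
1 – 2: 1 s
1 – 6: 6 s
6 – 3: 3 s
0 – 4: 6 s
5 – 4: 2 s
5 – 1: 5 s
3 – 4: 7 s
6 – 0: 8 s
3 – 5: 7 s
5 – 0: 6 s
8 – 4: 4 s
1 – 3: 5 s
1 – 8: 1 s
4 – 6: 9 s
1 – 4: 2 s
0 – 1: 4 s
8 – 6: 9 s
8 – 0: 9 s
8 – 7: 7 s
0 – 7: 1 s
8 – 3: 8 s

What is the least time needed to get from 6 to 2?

7 s

Compare a few routes:
6–3–1–2: 3+5+1 = 9
6–1–2: 6+1 = 7
6–1–8–2: 6+1+2 = 9
Cheapest is 6–1–2 at 7 s.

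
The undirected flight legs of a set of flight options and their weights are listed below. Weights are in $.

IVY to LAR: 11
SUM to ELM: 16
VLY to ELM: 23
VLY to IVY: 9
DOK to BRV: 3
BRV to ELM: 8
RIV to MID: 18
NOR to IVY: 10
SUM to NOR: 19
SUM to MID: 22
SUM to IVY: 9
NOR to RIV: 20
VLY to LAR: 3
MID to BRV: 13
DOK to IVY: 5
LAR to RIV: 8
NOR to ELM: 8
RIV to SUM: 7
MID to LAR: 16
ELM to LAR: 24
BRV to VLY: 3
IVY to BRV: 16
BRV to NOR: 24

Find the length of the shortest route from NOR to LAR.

Settle nodes by increasing distance from NOR:
NOR: 0
ELM: 8  (via NOR)
IVY: 10  (via NOR)
DOK: 15  (via IVY)
BRV: 16  (via ELM)
VLY: 19  (via IVY)
SUM: 19  (via NOR)
RIV: 20  (via NOR)
LAR: 21  (via IVY)
Shortest route: NOR → IVY → LAR = $21.

$21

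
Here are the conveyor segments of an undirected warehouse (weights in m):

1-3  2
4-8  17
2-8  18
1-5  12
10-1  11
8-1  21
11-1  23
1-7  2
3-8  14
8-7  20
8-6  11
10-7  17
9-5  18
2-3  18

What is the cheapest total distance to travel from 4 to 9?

63 m

Candidate routes:
4 - 8 - 1 - 5 - 9: 17+21+12+18 = 68
4 - 8 - 3 - 1 - 5 - 9: 17+14+2+12+18 = 63
4 - 8 - 2 - 3 - 1 - 5 - 9: 17+18+18+2+12+18 = 85
4 - 8 - 7 - 1 - 5 - 9: 17+20+2+12+18 = 69
The minimum is 63 m via 4 - 8 - 3 - 1 - 5 - 9.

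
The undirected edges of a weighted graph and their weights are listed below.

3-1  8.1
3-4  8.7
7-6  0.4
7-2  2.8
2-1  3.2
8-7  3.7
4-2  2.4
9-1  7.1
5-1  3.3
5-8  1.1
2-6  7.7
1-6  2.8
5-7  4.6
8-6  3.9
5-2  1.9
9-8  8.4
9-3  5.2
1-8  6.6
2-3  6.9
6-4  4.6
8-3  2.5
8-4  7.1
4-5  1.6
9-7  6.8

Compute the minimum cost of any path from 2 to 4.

Running Dijkstra from 2:
2: 0
5: 1.9  (via 2)
4: 2.4  (via 2)
Shortest route: 2–4 = 2.4.

2.4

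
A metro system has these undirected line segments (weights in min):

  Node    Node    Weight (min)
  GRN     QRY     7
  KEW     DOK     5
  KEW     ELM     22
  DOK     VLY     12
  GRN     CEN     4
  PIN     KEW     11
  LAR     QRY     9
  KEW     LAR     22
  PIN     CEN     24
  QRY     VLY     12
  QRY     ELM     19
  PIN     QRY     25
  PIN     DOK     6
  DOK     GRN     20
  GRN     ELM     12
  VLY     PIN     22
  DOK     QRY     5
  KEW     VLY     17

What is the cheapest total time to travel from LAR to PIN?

20 min

Running Dijkstra from LAR:
LAR: 0
QRY: 9  (via LAR)
DOK: 14  (via QRY)
GRN: 16  (via QRY)
KEW: 19  (via DOK)
CEN: 20  (via GRN)
PIN: 20  (via DOK)
Shortest route: LAR → QRY → DOK → PIN = 20 min.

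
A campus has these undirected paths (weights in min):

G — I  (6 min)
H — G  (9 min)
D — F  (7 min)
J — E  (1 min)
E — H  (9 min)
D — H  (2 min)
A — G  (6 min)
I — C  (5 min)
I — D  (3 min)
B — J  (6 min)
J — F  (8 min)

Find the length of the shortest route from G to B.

25 min

Running Dijkstra from G:
G: 0
A: 6  (via G)
I: 6  (via G)
D: 9  (via I)
H: 9  (via G)
C: 11  (via I)
F: 16  (via D)
E: 18  (via H)
J: 19  (via E)
B: 25  (via J)
Shortest route: G–H–E–J–B = 25 min.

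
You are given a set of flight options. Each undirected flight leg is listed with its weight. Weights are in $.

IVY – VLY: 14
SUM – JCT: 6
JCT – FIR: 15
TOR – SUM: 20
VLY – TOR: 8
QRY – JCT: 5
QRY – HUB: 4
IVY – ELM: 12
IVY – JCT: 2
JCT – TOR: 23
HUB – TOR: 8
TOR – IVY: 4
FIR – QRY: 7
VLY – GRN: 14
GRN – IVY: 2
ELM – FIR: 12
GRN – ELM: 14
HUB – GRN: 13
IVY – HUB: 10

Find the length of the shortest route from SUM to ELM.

Shortest distances from SUM:
SUM: 0
JCT: 6  (via SUM)
IVY: 8  (via JCT)
GRN: 10  (via IVY)
QRY: 11  (via JCT)
TOR: 12  (via IVY)
HUB: 15  (via QRY)
FIR: 18  (via QRY)
VLY: 20  (via TOR)
ELM: 20  (via IVY)
Shortest route: SUM–JCT–IVY–ELM = $20.

$20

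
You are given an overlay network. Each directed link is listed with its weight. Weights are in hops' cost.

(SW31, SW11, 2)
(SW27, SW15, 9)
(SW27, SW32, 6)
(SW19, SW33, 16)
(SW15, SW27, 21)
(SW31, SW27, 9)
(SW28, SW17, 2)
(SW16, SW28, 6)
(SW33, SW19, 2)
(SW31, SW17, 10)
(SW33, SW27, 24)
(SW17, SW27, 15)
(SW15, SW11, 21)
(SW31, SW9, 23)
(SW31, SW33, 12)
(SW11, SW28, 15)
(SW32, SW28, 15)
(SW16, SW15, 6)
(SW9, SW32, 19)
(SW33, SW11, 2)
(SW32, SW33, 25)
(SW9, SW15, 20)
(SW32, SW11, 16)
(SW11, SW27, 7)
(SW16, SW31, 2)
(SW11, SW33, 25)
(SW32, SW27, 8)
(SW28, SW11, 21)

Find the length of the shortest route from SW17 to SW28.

Settle nodes by increasing distance from SW17:
SW17: 0
SW27: 15  (via SW17)
SW32: 21  (via SW27)
SW15: 24  (via SW27)
SW28: 36  (via SW32)
Shortest route: SW17 → SW27 → SW32 → SW28 = 36 hops' cost.

36 hops' cost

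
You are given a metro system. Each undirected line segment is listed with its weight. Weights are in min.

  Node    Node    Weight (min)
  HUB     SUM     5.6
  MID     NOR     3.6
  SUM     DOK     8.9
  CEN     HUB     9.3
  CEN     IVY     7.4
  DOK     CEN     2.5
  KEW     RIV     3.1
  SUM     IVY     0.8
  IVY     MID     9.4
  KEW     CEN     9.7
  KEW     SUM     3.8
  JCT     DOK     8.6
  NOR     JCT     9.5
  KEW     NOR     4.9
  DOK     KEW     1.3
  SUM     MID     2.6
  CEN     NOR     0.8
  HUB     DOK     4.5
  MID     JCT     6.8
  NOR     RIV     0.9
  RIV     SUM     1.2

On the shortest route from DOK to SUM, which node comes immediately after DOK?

Candidate routes:
DOK → CEN → NOR → RIV → SUM: 2.5+0.8+0.9+1.2 = 5.4
DOK → KEW → SUM: 1.3+3.8 = 5.1
Cheapest is DOK → KEW → SUM at 5.1 min.
So from DOK the first move is to KEW.

KEW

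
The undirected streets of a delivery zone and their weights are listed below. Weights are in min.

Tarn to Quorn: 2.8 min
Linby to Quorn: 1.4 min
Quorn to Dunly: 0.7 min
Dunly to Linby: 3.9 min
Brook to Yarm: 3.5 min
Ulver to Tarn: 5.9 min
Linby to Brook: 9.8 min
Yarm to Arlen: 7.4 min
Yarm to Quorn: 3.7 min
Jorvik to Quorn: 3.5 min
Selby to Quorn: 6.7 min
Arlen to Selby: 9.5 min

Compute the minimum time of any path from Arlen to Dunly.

11.8 min

Candidate routes:
Arlen → Selby → Quorn → Dunly: 9.5+6.7+0.7 = 16.9
Arlen → Selby → Quorn → Linby → Dunly: 9.5+6.7+1.4+3.9 = 21.5
Arlen → Yarm → Quorn → Linby → Dunly: 7.4+3.7+1.4+3.9 = 16.4
Arlen → Yarm → Quorn → Dunly: 7.4+3.7+0.7 = 11.8
Cheapest is Arlen → Yarm → Quorn → Dunly at 11.8 min.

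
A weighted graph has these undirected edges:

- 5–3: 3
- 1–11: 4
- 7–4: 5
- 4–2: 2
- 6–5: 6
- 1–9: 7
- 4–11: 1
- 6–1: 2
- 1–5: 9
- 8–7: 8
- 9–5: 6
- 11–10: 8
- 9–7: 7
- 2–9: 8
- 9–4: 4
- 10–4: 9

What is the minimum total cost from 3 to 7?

Enumerating some paths:
3 → 5 → 9 → 7: 3+6+7 = 16
3 → 5 → 6 → 1 → 11 → 4 → 7: 3+6+2+4+1+5 = 21
3 → 5 → 9 → 4 → 7: 3+6+4+5 = 18
Cheapest is 3 → 5 → 9 → 7 at 16.

16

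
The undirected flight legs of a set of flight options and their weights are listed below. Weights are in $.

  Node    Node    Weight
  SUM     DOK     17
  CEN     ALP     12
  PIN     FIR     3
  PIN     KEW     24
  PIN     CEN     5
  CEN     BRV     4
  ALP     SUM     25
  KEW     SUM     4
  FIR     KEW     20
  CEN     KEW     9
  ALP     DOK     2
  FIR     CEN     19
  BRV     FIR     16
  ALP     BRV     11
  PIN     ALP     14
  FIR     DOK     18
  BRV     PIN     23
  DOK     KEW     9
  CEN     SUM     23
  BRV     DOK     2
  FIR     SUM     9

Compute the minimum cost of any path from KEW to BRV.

Compare a few routes:
KEW → DOK → BRV: 9+2 = 11
KEW → CEN → BRV: 9+4 = 13
Cheapest is KEW → DOK → BRV at $11.

$11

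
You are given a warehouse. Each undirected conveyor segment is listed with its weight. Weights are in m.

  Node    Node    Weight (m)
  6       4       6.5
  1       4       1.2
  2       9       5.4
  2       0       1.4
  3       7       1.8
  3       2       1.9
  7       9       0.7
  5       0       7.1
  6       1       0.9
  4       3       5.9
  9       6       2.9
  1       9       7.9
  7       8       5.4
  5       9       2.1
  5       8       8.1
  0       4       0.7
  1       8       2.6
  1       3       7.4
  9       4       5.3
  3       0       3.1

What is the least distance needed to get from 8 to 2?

Settle nodes by increasing distance from 8:
8: 0
1: 2.6  (via 8)
6: 3.5  (via 1)
4: 3.8  (via 1)
0: 4.5  (via 4)
7: 5.4  (via 8)
2: 5.9  (via 0)
Shortest route: 8–1–4–0–2 = 5.9 m.

5.9 m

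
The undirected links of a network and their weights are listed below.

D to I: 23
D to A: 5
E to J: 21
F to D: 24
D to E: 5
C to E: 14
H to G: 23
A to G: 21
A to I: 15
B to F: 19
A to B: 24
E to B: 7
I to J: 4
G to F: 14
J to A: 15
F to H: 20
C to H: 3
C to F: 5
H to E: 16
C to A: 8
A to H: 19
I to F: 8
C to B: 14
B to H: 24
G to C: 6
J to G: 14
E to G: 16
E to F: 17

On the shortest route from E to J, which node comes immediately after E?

J

Candidate routes:
E → D → A → J: 5+5+15 = 25
E → J: 21 = 21
The minimum is 21 via E → J.
So from E the first move is to J.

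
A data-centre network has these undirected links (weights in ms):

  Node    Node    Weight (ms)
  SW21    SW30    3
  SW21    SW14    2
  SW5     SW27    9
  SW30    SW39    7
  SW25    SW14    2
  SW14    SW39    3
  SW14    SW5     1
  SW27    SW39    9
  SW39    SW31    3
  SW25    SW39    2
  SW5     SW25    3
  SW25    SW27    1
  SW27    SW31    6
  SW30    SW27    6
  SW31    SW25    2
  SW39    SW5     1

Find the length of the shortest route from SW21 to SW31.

6 ms

Shortest distances from SW21:
SW21: 0
SW14: 2  (via SW21)
SW5: 3  (via SW14)
SW30: 3  (via SW21)
SW39: 4  (via SW5)
SW25: 4  (via SW14)
SW27: 5  (via SW25)
SW31: 6  (via SW25)
Shortest route: SW21 → SW14 → SW25 → SW31 = 6 ms.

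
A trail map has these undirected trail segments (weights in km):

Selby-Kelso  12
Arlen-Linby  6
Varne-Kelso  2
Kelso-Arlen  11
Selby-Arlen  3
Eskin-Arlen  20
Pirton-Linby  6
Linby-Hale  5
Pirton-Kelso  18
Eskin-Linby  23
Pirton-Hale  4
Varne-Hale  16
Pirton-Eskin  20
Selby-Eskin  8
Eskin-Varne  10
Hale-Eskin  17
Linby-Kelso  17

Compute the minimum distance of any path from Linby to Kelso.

17 km

Compare a few routes:
Linby → Arlen → Selby → Kelso: 6+3+12 = 21
Linby → Pirton → Kelso: 6+18 = 24
Linby → Kelso: 17 = 17
Linby → Hale → Varne → Kelso: 5+16+2 = 23
The minimum is 17 km via Linby → Kelso.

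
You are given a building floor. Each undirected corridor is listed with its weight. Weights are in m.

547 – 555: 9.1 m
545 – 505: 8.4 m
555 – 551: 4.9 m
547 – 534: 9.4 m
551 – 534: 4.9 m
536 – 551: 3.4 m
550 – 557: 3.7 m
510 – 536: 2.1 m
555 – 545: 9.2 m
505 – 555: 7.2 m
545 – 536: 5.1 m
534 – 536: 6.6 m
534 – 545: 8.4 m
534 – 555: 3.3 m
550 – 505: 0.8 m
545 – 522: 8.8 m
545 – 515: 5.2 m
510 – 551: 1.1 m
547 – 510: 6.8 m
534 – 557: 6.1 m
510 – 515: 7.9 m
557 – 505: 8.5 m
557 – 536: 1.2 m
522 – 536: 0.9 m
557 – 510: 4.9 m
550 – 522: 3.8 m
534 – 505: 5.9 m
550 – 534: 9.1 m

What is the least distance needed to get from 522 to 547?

9.8 m

Running Dijkstra from 522:
522: 0
536: 0.9  (via 522)
557: 2.1  (via 536)
510: 3  (via 536)
550: 3.8  (via 522)
551: 4.1  (via 510)
505: 4.6  (via 550)
545: 6  (via 536)
534: 7.5  (via 536)
555: 9  (via 551)
547: 9.8  (via 510)
Shortest route: 522 → 536 → 510 → 547 = 9.8 m.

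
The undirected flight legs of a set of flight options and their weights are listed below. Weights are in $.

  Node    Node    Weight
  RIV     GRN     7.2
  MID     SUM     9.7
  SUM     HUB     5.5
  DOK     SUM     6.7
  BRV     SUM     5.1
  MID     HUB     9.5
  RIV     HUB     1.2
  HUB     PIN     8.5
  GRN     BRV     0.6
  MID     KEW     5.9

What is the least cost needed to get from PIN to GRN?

$16.9

Compare a few routes:
PIN → HUB → SUM → BRV → GRN: 8.5+5.5+5.1+0.6 = 19.7
PIN → HUB → RIV → GRN: 8.5+1.2+7.2 = 16.9
PIN → HUB → MID → SUM → BRV → GRN: 8.5+9.5+9.7+5.1+0.6 = 33.4
The minimum is $16.9 via PIN → HUB → RIV → GRN.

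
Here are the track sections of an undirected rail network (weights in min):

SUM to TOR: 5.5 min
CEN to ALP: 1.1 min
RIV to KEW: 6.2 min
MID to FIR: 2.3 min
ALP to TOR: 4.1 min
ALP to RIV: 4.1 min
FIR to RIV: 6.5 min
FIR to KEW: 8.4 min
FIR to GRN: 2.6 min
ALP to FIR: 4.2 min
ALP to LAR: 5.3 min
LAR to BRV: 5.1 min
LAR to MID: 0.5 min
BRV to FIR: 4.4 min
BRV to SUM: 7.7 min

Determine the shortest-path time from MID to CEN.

6.9 min

Candidate routes:
MID - FIR - ALP - CEN: 2.3+4.2+1.1 = 7.6
MID - LAR - ALP - CEN: 0.5+5.3+1.1 = 6.9
Cheapest is MID - LAR - ALP - CEN at 6.9 min.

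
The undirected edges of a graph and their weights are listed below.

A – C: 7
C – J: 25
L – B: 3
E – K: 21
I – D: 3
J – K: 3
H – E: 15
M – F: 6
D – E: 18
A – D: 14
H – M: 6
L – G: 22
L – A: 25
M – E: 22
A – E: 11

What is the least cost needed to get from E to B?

Enumerating some paths:
E - A - L - B: 11+25+3 = 39
E - D - A - L - B: 18+14+25+3 = 60
Cheapest is E - A - L - B at 39.

39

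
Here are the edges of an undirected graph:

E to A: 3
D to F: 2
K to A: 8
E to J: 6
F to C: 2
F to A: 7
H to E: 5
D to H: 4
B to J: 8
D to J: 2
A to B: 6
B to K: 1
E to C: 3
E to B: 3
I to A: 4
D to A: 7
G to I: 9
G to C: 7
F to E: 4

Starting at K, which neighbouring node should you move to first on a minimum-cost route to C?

B

Enumerating some paths:
K → B → E → C: 1+3+3 = 7
K → B → A → E → C: 1+6+3+3 = 13
K → B → E → F → C: 1+3+4+2 = 10
The minimum is 7 via K → B → E → C.
So from K the first move is to B.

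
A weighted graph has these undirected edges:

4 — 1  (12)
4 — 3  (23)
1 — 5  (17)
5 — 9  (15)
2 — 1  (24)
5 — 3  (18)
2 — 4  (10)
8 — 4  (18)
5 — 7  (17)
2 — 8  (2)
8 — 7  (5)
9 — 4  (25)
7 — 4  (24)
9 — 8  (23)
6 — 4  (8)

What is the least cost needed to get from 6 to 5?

Running Dijkstra from 6:
6: 0
4: 8  (via 6)
2: 18  (via 4)
1: 20  (via 4)
8: 20  (via 2)
7: 25  (via 8)
3: 31  (via 4)
9: 33  (via 4)
5: 37  (via 1)
Shortest route: 6–4–1–5 = 37.

37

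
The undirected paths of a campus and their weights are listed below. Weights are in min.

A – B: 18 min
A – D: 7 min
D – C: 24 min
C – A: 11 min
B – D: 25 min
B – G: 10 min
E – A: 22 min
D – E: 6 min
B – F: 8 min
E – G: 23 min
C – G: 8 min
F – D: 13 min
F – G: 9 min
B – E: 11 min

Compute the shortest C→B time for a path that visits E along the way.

Best C to E: C → A → D → E costing 24
Shortest E→B: E → B = 11
Total via E: 24 + 11 = 35 min.

35 min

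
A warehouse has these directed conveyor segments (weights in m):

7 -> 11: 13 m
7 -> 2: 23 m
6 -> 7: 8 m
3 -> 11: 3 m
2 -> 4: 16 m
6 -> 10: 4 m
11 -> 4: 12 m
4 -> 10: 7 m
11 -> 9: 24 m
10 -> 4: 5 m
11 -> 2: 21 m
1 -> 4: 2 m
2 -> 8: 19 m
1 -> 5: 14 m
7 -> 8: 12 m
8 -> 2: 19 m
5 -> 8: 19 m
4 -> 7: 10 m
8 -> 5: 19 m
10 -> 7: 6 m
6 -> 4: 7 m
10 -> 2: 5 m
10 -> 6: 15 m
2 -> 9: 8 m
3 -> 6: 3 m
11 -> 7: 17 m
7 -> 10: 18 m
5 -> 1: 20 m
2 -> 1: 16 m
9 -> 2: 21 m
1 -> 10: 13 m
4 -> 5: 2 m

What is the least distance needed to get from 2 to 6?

38 m

Candidate routes:
2 → 1 → 10 → 6: 16+13+15 = 44
2 → 1 → 4 → 10 → 6: 16+2+7+15 = 40
2 → 4 → 10 → 6: 16+7+15 = 38
The minimum is 38 m via 2 → 4 → 10 → 6.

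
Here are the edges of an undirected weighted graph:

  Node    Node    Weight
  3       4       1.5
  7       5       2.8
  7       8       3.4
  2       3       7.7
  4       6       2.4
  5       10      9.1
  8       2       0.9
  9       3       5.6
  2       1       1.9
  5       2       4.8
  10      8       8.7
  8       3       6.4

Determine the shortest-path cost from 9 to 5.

Settle nodes by increasing distance from 9:
9: 0
3: 5.6  (via 9)
4: 7.1  (via 3)
6: 9.5  (via 4)
8: 12  (via 3)
2: 12.9  (via 8)
1: 14.8  (via 2)
7: 15.4  (via 8)
5: 17.7  (via 2)
Shortest route: 9–3–8–2–5 = 17.7.

17.7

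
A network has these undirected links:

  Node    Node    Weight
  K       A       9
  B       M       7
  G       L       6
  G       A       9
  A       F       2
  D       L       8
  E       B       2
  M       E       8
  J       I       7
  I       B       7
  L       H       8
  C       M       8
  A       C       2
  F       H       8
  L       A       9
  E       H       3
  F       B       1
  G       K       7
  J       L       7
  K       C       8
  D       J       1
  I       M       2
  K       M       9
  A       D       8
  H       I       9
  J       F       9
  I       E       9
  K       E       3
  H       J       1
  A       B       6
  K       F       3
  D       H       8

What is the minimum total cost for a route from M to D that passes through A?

18

Shortest M→A: M → C → A = 10
Shortest A→D: A → D = 8
Total via A: 10 + 8 = 18.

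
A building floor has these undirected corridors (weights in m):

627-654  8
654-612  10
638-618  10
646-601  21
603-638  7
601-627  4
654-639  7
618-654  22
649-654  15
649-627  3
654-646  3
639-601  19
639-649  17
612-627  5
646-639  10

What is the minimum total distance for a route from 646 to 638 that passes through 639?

Best 646 to 639: 646–639 costing 10
Best 639 to 638: 639–654–618–638 costing 39
Total via 639: 10 + 39 = 49 m.

49 m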